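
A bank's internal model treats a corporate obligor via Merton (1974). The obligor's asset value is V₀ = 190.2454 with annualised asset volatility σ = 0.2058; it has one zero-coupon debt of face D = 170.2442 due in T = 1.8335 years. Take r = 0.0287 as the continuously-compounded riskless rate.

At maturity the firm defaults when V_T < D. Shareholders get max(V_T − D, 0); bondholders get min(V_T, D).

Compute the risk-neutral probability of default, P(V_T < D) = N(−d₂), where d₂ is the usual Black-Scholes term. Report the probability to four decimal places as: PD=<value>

PD=0.3270

d₁ = [ln(V₀/D) + (r + σ²/2)T] / (σ√T)
   = [ln(190.2454/170.2442) + (0.0287 + 0.5·0.2058²)·1.8335] / (0.2058·√1.8335)
   = [0.111081 + 0.091449] / 0.278667 = 0.726781
d₂ = d₁ − σ√T = 0.726781 − 0.278667 = 0.448114
risk-neutral PD = N(−d₂) = N(-0.448114) = 0.327035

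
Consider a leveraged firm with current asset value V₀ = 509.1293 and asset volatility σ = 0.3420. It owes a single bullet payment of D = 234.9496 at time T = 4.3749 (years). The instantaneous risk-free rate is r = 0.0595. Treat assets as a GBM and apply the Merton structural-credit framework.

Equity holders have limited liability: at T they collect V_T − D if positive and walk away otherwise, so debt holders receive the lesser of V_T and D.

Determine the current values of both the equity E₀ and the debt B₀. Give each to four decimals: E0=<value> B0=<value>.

E0=334.9132 B0=174.2161

d₁ = [ln(V₀/D) + (r + σ²/2)T] / (σ√T)
   = [ln(509.1293/234.9496) + (0.0595 + 0.5·0.3420²)·4.3749] / (0.3420·√4.3749)
   = [0.773331 + 0.516159] / 0.715336 = 1.802636
d₂ = d₁ − σ√T = 1.802636 − 0.715336 = 1.087300
N(d₁) = 0.964277,  N(d₂) = 0.861548,  e^(−rT) = 0.770815
E₀ = V₀·N(d₁) − D·e^(−rT)·N(d₂)
   = 509.1293·0.964277 − 234.9496·0.770815·0.861548 = 334.913155
B₀ = V₀ − E₀ = 509.1293 − 334.913155 = 174.216145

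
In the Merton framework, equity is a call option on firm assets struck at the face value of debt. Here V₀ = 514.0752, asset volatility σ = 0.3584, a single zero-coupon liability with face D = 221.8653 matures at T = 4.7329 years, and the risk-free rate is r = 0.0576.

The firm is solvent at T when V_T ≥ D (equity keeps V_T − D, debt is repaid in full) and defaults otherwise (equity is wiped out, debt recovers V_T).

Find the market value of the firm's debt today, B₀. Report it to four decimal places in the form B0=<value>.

d₁ = [ln(V₀/D) + (r + σ²/2)T] / (σ√T)
   = [ln(514.0752/221.8653) + (0.0576 + 0.5·0.3584²)·4.7329] / (0.3584·√4.7329)
   = [0.840299 + 0.576587] / 0.779707 = 1.817202
d₂ = d₁ − σ√T = 1.817202 − 0.779707 = 1.037495
N(d₁) = 0.965407,  N(d₂) = 0.850247,  e^(−rT) = 0.761386
E₀ = V₀·N(d₁) − D·e^(−rT)·N(d₂)
   = 514.0752·0.965407 − 221.8653·0.761386·0.850247 = 352.663642
B₀ = V₀ − E₀ = 514.0752 − 352.663642 = 161.411558

B0=161.4116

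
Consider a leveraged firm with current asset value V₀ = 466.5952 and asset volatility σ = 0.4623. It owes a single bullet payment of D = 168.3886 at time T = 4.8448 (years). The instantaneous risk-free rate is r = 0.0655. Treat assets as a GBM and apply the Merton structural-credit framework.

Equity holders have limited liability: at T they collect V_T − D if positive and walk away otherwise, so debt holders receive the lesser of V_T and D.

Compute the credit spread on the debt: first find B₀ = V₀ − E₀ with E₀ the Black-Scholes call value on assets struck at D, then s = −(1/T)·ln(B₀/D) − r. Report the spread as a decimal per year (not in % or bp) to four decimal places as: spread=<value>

spread=0.0173

d₁ = [ln(V₀/D) + (r + σ²/2)T] / (σ√T)
   = [ln(466.5952/168.3886) + (0.0655 + 0.5·0.4623²)·4.8448] / (0.4623·√4.8448)
   = [1.019188 + 0.835053] / 1.017564 = 1.822234
d₂ = d₁ − σ√T = 1.822234 − 1.017564 = 0.804670
N(d₁) = 0.965790,  N(d₂) = 0.789495,  e^(−rT) = 0.728087
E₀ = V₀·N(d₁) − D·e^(−rT)·N(d₂)
   = 466.5952·0.965790 − 168.3886·0.728087·0.789495 = 353.839770
B₀ = V₀ − E₀ = 466.5952 − 353.839770 = 112.755430
spread = −(1/T)·ln(B₀/D) − r = −(1/4.8448)·ln(112.755430/168.3886) − 0.0655 = 0.01728015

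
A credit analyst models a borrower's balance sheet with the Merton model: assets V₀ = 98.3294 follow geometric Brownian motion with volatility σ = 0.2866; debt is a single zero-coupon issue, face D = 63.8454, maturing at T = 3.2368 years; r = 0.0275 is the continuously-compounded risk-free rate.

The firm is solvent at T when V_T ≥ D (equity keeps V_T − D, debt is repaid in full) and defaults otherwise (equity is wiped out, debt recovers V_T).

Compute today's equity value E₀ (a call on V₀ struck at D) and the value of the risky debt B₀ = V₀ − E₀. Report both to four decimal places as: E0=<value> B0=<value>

d₁ = [ln(V₀/D) + (r + σ²/2)T] / (σ√T)
   = [ln(98.3294/63.8454) + (0.0275 + 0.5·0.2866²)·3.2368] / (0.2866·√3.2368)
   = [0.431859 + 0.221947] / 0.515625 = 1.267985
d₂ = d₁ − σ√T = 1.267985 − 0.515625 = 0.752360
N(d₁) = 0.897598,  N(d₂) = 0.774083,  e^(−rT) = 0.914835
E₀ = V₀·N(d₁) − D·e^(−rT)·N(d₂)
   = 98.3294·0.897598 − 63.8454·0.914835·0.774083 = 43.047702
B₀ = V₀ − E₀ = 98.3294 − 43.047702 = 55.281698

E0=43.0477 B0=55.2817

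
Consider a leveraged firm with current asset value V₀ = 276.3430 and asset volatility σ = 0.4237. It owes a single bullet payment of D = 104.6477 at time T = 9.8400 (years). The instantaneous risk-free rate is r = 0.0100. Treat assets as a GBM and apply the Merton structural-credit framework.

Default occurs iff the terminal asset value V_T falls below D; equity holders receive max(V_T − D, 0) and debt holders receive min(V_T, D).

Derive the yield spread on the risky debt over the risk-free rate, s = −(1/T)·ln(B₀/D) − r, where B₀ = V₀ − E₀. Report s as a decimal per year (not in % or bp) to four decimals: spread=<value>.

spread=0.0276

d₁ = [ln(V₀/D) + (r + σ²/2)T] / (σ√T)
   = [ln(276.3430/104.6477) + (0.0100 + 0.5·0.4237²)·9.8400] / (0.4237·√9.8400)
   = [0.971043 + 0.981647] / 1.329095 = 1.469188
d₂ = d₁ − σ√T = 1.469188 − 1.329095 = 0.140093
N(d₁) = 0.929109,  N(d₂) = 0.555707,  e^(−rT) = 0.906286
E₀ = V₀·N(d₁) − D·e^(−rT)·N(d₂)
   = 276.3430·0.929109 − 104.6477·0.906286·0.555707 = 204.049134
B₀ = V₀ − E₀ = 276.3430 − 204.049134 = 72.293866
spread = −(1/T)·ln(B₀/D) − r = −(1/9.8400)·ln(72.293866/104.6477) − 0.0100 = 0.02758742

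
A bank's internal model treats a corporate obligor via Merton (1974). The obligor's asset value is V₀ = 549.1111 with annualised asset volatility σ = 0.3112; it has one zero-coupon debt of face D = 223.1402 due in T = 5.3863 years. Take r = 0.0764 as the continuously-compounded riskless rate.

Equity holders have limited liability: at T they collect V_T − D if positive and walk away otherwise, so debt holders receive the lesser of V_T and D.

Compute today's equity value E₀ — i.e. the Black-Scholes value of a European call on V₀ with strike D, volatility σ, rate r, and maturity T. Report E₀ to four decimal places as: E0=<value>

E0=403.9285

d₁ = [ln(V₀/D) + (r + σ²/2)T] / (σ√T)
   = [ln(549.1111/223.1402) + (0.0764 + 0.5·0.3112²)·5.3863] / (0.3112·√5.3863)
   = [0.900501 + 0.672333] / 0.722246 = 2.177699
d₂ = d₁ − σ√T = 2.177699 − 0.722246 = 1.455453
N(d₁) = 0.985286,  N(d₂) = 0.927228,  e^(−rT) = 0.662647
E₀ = V₀·N(d₁) − D·e^(−rT)·N(d₂)
   = 549.1111·0.985286 − 223.1402·0.662647·0.927228 = 403.928516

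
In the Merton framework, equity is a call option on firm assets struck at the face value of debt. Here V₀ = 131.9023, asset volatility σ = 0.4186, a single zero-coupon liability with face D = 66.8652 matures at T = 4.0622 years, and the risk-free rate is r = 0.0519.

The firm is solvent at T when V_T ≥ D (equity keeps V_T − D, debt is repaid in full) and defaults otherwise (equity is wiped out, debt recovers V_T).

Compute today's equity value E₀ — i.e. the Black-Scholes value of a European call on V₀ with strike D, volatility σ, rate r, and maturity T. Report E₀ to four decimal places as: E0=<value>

E0=82.7926

d₁ = [ln(V₀/D) + (r + σ²/2)T] / (σ√T)
   = [ln(131.9023/66.8652) + (0.0519 + 0.5·0.4186²)·4.0622] / (0.4186·√4.0622)
   = [0.679383 + 0.566730] / 0.843684 = 1.476989
d₂ = d₁ − σ√T = 1.476989 − 0.843684 = 0.633305
N(d₁) = 0.930161,  N(d₂) = 0.736733,  e^(−rT) = 0.809913
E₀ = V₀·N(d₁) − D·e^(−rT)·N(d₂)
   = 131.9023·0.930161 − 66.8652·0.809913·0.736733 = 82.792570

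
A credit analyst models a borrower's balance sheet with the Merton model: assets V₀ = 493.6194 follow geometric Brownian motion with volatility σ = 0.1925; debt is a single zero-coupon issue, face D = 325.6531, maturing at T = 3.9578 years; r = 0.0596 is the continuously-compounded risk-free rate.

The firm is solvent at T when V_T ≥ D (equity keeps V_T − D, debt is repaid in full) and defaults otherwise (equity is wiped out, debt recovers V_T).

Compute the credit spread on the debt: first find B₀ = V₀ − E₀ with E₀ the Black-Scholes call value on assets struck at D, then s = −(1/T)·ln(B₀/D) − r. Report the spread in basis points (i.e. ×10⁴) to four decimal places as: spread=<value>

d₁ = [ln(V₀/D) + (r + σ²/2)T] / (σ√T)
   = [ln(493.6194/325.6531) + (0.0596 + 0.5·0.1925²)·3.9578] / (0.1925·√3.9578)
   = [0.415932 + 0.309215] / 0.382964 = 1.893515
d₂ = d₁ − σ√T = 1.893515 − 0.382964 = 1.510551
N(d₁) = 0.970855,  N(d₂) = 0.934549,  e^(−rT) = 0.789872
E₀ = V₀·N(d₁) − D·e^(−rT)·N(d₂)
   = 493.6194·0.970855 − 325.6531·0.789872·0.934549 = 238.844554
B₀ = V₀ − E₀ = 493.6194 − 238.844554 = 254.774846
spread = −(1/T)·ln(B₀/D) − r = −(1/3.9578)·ln(254.774846/325.6531) − 0.0596 = 0.00241741
in basis points: 0.00241741 × 10⁴ = 24.1741 bp

spread=24.1741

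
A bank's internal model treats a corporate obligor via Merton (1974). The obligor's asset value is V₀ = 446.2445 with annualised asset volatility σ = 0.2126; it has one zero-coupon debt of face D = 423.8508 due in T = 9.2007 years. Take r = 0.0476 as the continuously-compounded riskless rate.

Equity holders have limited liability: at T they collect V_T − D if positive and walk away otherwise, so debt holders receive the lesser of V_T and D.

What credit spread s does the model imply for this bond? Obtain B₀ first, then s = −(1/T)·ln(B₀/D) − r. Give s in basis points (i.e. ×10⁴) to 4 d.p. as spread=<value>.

spread=118.4128

d₁ = [ln(V₀/D) + (r + σ²/2)T] / (σ√T)
   = [ln(446.2445/423.8508) + (0.0476 + 0.5·0.2126²)·9.2007] / (0.2126·√9.2007)
   = [0.051486 + 0.645883] / 0.644872 = 1.081406
d₂ = d₁ − σ√T = 1.081406 − 0.644872 = 0.436534
N(d₁) = 0.860242,  N(d₂) = 0.668775,  e^(−rT) = 0.645356
E₀ = V₀·N(d₁) − D·e^(−rT)·N(d₂)
   = 446.2445·0.860242 − 423.8508·0.645356·0.668775 = 200.944959
B₀ = V₀ − E₀ = 446.2445 − 200.944959 = 245.299541
spread = −(1/T)·ln(B₀/D) − r = −(1/9.2007)·ln(245.299541/423.8508) − 0.0476 = 0.01184128
in basis points: 0.01184128 × 10⁴ = 118.4128 bp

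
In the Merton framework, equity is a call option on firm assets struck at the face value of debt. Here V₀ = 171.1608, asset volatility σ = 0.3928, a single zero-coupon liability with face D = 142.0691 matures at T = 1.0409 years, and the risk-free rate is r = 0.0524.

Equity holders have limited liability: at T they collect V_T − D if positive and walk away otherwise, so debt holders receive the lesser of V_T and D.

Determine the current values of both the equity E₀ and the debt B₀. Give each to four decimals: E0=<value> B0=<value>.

d₁ = [ln(V₀/D) + (r + σ²/2)T] / (σ√T)
   = [ln(171.1608/142.0691) + (0.0524 + 0.5·0.3928²)·1.0409] / (0.3928·√1.0409)
   = [0.186290 + 0.134844] / 0.400752 = 0.801329
d₂ = d₁ − σ√T = 0.801329 − 0.400752 = 0.400576
N(d₁) = 0.788529,  N(d₂) = 0.655634,  e^(−rT) = 0.946918
E₀ = V₀·N(d₁) − D·e^(−rT)·N(d₂)
   = 171.1608·0.788529 − 142.0691·0.946918·0.655634 = 46.764349
B₀ = V₀ − E₀ = 171.1608 − 46.764349 = 124.396451

E0=46.7643 B0=124.3965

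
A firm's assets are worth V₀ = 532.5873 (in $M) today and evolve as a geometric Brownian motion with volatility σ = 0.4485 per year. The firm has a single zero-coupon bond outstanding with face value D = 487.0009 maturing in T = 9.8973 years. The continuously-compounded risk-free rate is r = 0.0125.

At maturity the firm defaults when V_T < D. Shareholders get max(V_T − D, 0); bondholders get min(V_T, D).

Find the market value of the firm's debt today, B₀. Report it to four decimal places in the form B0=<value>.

B0=228.9470

d₁ = [ln(V₀/D) + (r + σ²/2)T] / (σ√T)
   = [ln(532.5873/487.0009) + (0.0125 + 0.5·0.4485²)·9.8973] / (0.4485·√9.8973)
   = [0.089481 + 1.119148] / 1.410980 = 0.856589
d₂ = d₁ − σ√T = 0.856589 − 1.410980 = -0.554391
N(d₁) = 0.804164,  N(d₂) = 0.289656,  e^(−rT) = 0.883631
E₀ = V₀·N(d₁) − D·e^(−rT)·N(d₂)
   = 532.5873·0.804164 − 487.0009·0.883631·0.289656 = 303.640311
B₀ = V₀ − E₀ = 532.5873 − 303.640311 = 228.946989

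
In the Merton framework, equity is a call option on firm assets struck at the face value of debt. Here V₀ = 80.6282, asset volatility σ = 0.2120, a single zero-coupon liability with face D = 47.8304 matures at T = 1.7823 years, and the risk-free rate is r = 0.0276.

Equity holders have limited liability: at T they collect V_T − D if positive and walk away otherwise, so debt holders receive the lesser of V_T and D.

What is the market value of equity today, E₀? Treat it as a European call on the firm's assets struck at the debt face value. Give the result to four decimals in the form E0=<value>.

E0=35.2311

d₁ = [ln(V₀/D) + (r + σ²/2)T] / (σ√T)
   = [ln(80.6282/47.8304) + (0.0276 + 0.5·0.2120²)·1.7823] / (0.2120·√1.7823)
   = [0.522187 + 0.089243] / 0.283026 = 2.160333
d₂ = d₁ − σ√T = 2.160333 − 0.283026 = 1.877307
N(d₁) = 0.984627,  N(d₂) = 0.969762,  e^(−rT) = 0.951999
E₀ = V₀·N(d₁) − D·e^(−rT)·N(d₂)
   = 80.6282·0.984627 − 47.8304·0.951999·0.969762 = 35.231054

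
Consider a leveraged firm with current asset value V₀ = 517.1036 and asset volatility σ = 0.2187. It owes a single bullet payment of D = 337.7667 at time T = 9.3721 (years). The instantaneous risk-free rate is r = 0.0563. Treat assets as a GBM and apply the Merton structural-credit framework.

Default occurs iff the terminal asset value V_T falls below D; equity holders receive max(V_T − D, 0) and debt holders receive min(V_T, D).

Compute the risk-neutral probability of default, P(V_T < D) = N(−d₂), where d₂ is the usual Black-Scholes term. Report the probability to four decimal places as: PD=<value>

d₁ = [ln(V₀/D) + (r + σ²/2)T] / (σ√T)
   = [ln(517.1036/337.7667) + (0.0563 + 0.5·0.2187²)·9.3721] / (0.2187·√9.3721)
   = [0.425888 + 0.751782] / 0.669526 = 1.758961
d₂ = d₁ − σ√T = 1.758961 − 0.669526 = 1.089435
risk-neutral PD = N(−d₂) = N(-1.089435) = 0.137981

PD=0.1380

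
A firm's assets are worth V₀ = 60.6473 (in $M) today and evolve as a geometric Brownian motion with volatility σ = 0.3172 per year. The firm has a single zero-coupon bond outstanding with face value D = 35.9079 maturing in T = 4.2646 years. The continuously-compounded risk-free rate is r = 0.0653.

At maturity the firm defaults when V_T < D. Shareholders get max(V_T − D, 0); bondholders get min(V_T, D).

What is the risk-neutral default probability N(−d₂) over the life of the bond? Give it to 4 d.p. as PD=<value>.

d₁ = [ln(V₀/D) + (r + σ²/2)T] / (σ√T)
   = [ln(60.6473/35.9079) + (0.0653 + 0.5·0.3172²)·4.2646] / (0.3172·√4.2646)
   = [0.524118 + 0.493022] / 0.655047 = 1.552774
d₂ = d₁ − σ√T = 1.552774 − 0.655047 = 0.897727
risk-neutral PD = N(−d₂) = N(-0.897727) = 0.184666

PD=0.1847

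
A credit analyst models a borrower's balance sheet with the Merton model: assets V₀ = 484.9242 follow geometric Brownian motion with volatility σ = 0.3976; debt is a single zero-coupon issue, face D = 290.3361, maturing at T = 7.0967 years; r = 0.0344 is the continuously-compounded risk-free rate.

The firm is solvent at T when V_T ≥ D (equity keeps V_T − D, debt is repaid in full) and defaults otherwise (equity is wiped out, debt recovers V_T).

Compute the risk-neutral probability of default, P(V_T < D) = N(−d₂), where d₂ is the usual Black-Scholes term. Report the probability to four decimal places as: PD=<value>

PD=0.4265

d₁ = [ln(V₀/D) + (r + σ²/2)T] / (σ√T)
   = [ln(484.9242/290.3361) + (0.0344 + 0.5·0.3976²)·7.0967] / (0.3976·√7.0967)
   = [0.512953 + 0.805070] / 1.059192 = 1.244367
d₂ = d₁ − σ√T = 1.244367 − 1.059192 = 0.185175
risk-neutral PD = N(−d₂) = N(-0.185175) = 0.426546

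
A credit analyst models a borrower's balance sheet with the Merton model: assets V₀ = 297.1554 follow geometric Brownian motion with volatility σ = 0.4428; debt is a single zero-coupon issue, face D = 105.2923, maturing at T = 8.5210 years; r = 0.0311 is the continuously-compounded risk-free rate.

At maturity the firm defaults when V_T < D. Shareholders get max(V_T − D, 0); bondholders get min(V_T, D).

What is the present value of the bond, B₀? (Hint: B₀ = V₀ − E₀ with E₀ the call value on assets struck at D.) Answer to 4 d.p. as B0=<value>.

B0=66.3690

d₁ = [ln(V₀/D) + (r + σ²/2)T] / (σ√T)
   = [ln(297.1554/105.2923) + (0.0311 + 0.5·0.4428²)·8.5210] / (0.4428·√8.5210)
   = [1.037515 + 1.100367] / 1.292566 = 1.653982
d₂ = d₁ − σ√T = 1.653982 − 1.292566 = 0.361416
N(d₁) = 0.950934,  N(d₂) = 0.641106,  e^(−rT) = 0.767204
E₀ = V₀·N(d₁) − D·e^(−rT)·N(d₂)
   = 297.1554·0.950934 − 105.2923·0.767204·0.641106 = 230.786386
B₀ = V₀ − E₀ = 297.1554 − 230.786386 = 66.369014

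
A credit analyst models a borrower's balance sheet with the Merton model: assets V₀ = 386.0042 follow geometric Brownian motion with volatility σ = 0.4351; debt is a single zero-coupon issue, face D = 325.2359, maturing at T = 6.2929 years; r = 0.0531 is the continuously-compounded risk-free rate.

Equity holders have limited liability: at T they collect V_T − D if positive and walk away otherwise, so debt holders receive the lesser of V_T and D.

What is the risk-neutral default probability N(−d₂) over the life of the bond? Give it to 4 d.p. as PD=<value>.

PD=0.5329

d₁ = [ln(V₀/D) + (r + σ²/2)T] / (σ√T)
   = [ln(386.0042/325.2359) + (0.0531 + 0.5·0.4351²)·6.2929] / (0.4351·√6.2929)
   = [0.171297 + 0.929814] / 1.091477 = 1.008827
d₂ = d₁ − σ√T = 1.008827 − 1.091477 = -0.082650
risk-neutral PD = N(−d₂) = N(0.082650) = 0.532935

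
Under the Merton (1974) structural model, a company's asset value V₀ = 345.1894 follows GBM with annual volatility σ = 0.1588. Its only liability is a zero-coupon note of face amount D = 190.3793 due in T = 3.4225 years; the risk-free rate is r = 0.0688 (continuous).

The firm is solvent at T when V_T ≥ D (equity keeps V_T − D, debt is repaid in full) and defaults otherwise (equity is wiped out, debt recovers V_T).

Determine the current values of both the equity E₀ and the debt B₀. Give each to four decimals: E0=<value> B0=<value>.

d₁ = [ln(V₀/D) + (r + σ²/2)T] / (σ√T)
   = [ln(345.1894/190.3793) + (0.0688 + 0.5·0.1588²)·3.4225] / (0.1588·√3.4225)
   = [0.595075 + 0.278621] / 0.293780 = 2.973981
d₂ = d₁ − σ√T = 2.973981 − 0.293780 = 2.680201
N(d₁) = 0.998530,  N(d₂) = 0.996321,  e^(−rT) = 0.790201
E₀ = V₀·N(d₁) − D·e^(−rT)·N(d₂)
   = 345.1894·0.998530 − 190.3793·0.790201·0.996321 = 194.797577
B₀ = V₀ − E₀ = 345.1894 − 194.797577 = 150.391823

E0=194.7976 B0=150.3918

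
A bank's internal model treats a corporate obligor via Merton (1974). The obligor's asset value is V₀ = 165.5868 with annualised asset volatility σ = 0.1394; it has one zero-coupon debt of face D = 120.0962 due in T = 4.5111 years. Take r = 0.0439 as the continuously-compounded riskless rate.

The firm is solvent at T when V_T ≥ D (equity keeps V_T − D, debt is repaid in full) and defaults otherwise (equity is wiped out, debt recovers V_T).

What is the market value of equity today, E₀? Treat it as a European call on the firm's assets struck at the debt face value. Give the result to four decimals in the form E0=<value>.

d₁ = [ln(V₀/D) + (r + σ²/2)T] / (σ√T)
   = [ln(165.5868/120.0962) + (0.0439 + 0.5·0.1394²)·4.5111] / (0.1394·√4.5111)
   = [0.321202 + 0.241868] / 0.296077 = 1.901773
d₂ = d₁ − σ√T = 1.901773 − 0.296077 = 1.605697
N(d₁) = 0.971400,  N(d₂) = 0.945830,  e^(−rT) = 0.820339
E₀ = V₀·N(d₁) − D·e^(−rT)·N(d₂)
   = 165.5868·0.971400 − 120.0962·0.820339·0.945830 = 67.668159

E0=67.6682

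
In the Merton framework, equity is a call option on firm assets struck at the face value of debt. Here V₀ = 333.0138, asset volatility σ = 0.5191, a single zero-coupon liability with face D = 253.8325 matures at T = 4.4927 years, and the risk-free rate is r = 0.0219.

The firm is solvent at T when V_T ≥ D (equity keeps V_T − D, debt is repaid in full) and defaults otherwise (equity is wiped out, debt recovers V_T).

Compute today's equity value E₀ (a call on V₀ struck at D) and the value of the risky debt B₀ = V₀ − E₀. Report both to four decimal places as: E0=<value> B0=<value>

E0=174.9638 B0=158.0500

d₁ = [ln(V₀/D) + (r + σ²/2)T] / (σ√T)
   = [ln(333.0138/253.8325) + (0.0219 + 0.5·0.5191²)·4.4927] / (0.5191·√4.4927)
   = [0.271509 + 0.703702] / 1.100284 = 0.886327
d₂ = d₁ − σ√T = 0.886327 − 1.100284 = -0.213956
N(d₁) = 0.812279,  N(d₂) = 0.415291,  e^(−rT) = 0.906295
E₀ = V₀·N(d₁) − D·e^(−rT)·N(d₂)
   = 333.0138·0.812279 − 253.8325·0.906295·0.415291 = 174.963846
B₀ = V₀ − E₀ = 333.0138 − 174.963846 = 158.049954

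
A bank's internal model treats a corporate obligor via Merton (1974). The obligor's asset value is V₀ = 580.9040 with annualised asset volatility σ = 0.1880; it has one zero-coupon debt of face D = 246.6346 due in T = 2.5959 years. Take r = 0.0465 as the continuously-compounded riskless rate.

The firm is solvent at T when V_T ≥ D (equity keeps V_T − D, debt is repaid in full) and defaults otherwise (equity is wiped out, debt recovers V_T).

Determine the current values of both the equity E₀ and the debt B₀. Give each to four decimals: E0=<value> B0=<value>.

E0=362.3318 B0=218.5722

d₁ = [ln(V₀/D) + (r + σ²/2)T] / (σ√T)
   = [ln(580.9040/246.6346) + (0.0465 + 0.5·0.1880²)·2.5959] / (0.1880·√2.5959)
   = [0.856678 + 0.166584] / 0.302902 = 3.378196
d₂ = d₁ − σ√T = 3.378196 − 0.302902 = 3.075295
N(d₁) = 0.999635,  N(d₂) = 0.998949,  e^(−rT) = 0.886292
E₀ = V₀·N(d₁) − D·e^(−rT)·N(d₂)
   = 580.9040·0.999635 − 246.6346·0.886292·0.998949 = 362.331764
B₀ = V₀ − E₀ = 580.9040 − 362.331764 = 218.572236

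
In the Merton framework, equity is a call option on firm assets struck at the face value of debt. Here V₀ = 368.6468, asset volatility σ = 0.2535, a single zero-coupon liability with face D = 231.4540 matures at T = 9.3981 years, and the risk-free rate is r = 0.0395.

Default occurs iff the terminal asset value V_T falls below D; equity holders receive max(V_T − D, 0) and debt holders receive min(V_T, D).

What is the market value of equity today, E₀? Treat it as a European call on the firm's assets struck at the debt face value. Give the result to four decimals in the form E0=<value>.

E0=221.8695

d₁ = [ln(V₀/D) + (r + σ²/2)T] / (σ√T)
   = [ln(368.6468/231.4540) + (0.0395 + 0.5·0.2535²)·9.3981] / (0.2535·√9.3981)
   = [0.465458 + 0.673196] / 0.777138 = 1.465190
d₂ = d₁ − σ√T = 1.465190 − 0.777138 = 0.688052
N(d₁) = 0.928565,  N(d₂) = 0.754290,  e^(−rT) = 0.689889
E₀ = V₀·N(d₁) − D·e^(−rT)·N(d₂)
   = 368.6468·0.928565 − 231.4540·0.689889·0.754290 = 221.869527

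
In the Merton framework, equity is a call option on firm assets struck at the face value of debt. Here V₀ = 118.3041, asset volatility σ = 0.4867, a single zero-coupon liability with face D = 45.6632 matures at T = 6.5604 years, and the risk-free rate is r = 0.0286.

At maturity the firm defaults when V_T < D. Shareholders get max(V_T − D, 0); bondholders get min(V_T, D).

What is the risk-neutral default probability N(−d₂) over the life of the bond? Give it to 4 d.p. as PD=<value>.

PD=0.3856

d₁ = [ln(V₀/D) + (r + σ²/2)T] / (σ√T)
   = [ln(118.3041/45.6632) + (0.0286 + 0.5·0.4867²)·6.5604] / (0.4867·√6.5604)
   = [0.951966 + 0.964631] / 1.246598 = 1.537461
d₂ = d₁ − σ√T = 1.537461 − 1.246598 = 0.290863
risk-neutral PD = N(−d₂) = N(-0.290863) = 0.385578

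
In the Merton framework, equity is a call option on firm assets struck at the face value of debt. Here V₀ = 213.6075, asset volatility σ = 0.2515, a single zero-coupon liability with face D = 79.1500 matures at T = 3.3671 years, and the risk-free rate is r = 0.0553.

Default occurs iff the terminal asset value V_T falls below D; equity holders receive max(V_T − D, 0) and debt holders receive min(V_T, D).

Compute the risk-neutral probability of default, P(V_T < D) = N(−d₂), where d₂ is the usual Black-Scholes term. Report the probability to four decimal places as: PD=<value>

d₁ = [ln(V₀/D) + (r + σ²/2)T] / (σ√T)
   = [ln(213.6075/79.1500) + (0.0553 + 0.5·0.2515²)·3.3671] / (0.2515·√3.3671)
   = [0.992795 + 0.292689] / 0.461494 = 2.785485
d₂ = d₁ − σ√T = 2.785485 − 0.461494 = 2.323991
risk-neutral PD = N(−d₂) = N(-2.323991) = 0.010063

PD=0.0101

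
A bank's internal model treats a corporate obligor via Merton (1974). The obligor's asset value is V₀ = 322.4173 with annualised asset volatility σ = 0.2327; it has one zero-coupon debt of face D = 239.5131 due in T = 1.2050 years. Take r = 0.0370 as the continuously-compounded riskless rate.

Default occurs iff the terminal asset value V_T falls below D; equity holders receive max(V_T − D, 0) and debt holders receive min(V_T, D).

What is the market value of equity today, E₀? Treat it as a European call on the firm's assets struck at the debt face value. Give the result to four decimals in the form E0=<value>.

E0=96.2444

d₁ = [ln(V₀/D) + (r + σ²/2)T] / (σ√T)
   = [ln(322.4173/239.5131) + (0.0370 + 0.5·0.2327²)·1.2050] / (0.2327·√1.2050)
   = [0.297239 + 0.077210] / 0.255441 = 1.465893
d₂ = d₁ − σ√T = 1.465893 − 0.255441 = 1.210452
N(d₁) = 0.928661,  N(d₂) = 0.886947,  e^(−rT) = 0.956394
E₀ = V₀·N(d₁) − D·e^(−rT)·N(d₂)
   = 322.4173·0.928661 − 239.5131·0.956394·0.886947 = 96.244356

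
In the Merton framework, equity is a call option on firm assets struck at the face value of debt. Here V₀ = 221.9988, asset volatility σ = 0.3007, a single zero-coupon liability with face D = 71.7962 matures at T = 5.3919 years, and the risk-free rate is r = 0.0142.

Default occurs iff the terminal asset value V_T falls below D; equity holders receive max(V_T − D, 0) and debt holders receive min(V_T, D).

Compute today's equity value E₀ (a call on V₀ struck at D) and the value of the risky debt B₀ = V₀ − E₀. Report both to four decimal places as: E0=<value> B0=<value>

d₁ = [ln(V₀/D) + (r + σ²/2)T] / (σ√T)
   = [ln(221.9988/71.7962) + (0.0142 + 0.5·0.3007²)·5.3919] / (0.3007·√5.3919)
   = [1.128840 + 0.320334] / 0.698239 = 2.075469
d₂ = d₁ − σ√T = 2.075469 − 0.698239 = 1.377230
N(d₁) = 0.981028,  N(d₂) = 0.915779,  e^(−rT) = 0.926293
E₀ = V₀·N(d₁) − D·e^(−rT)·N(d₂)
   = 221.9988·0.981028 − 71.7962·0.926293·0.915779 = 156.883876
B₀ = V₀ − E₀ = 221.9988 − 156.883876 = 65.114924

E0=156.8839 B0=65.1149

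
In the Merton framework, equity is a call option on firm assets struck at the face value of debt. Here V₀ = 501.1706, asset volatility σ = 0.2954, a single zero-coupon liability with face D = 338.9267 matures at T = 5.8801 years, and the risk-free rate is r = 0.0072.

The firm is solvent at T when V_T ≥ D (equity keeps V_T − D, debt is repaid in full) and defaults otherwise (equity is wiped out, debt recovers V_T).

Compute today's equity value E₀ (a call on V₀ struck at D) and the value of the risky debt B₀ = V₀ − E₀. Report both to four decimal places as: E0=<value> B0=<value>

d₁ = [ln(V₀/D) + (r + σ²/2)T] / (σ√T)
   = [ln(501.1706/338.9267) + (0.0072 + 0.5·0.2954²)·5.8801] / (0.2954·√5.8801)
   = [0.391163 + 0.298889] / 0.716313 = 0.963338
d₂ = d₁ − σ√T = 0.963338 − 0.716313 = 0.247025
N(d₁) = 0.832311,  N(d₂) = 0.597556,  e^(−rT) = 0.958547
E₀ = V₀·N(d₁) − D·e^(−rT)·N(d₂)
   = 501.1706·0.832311 − 338.9267·0.958547·0.597556 = 222.997670
B₀ = V₀ − E₀ = 501.1706 − 222.997670 = 278.172930

E0=222.9977 B0=278.1729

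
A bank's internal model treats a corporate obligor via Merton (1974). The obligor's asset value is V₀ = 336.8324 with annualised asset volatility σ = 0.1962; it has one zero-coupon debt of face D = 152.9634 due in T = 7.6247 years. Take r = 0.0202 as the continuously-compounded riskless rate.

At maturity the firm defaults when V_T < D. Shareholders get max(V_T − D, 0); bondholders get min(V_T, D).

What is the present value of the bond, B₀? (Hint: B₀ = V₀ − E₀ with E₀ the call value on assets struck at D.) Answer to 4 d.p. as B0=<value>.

d₁ = [ln(V₀/D) + (r + σ²/2)T] / (σ√T)
   = [ln(336.8324/152.9634) + (0.0202 + 0.5·0.1962²)·7.6247] / (0.1962·√7.6247)
   = [0.789387 + 0.300773] / 0.541764 = 2.012240
d₂ = d₁ − σ√T = 2.012240 − 0.541764 = 1.470476
N(d₁) = 0.977903,  N(d₂) = 0.929284,  e^(−rT) = 0.857256
E₀ = V₀·N(d₁) − D·e^(−rT)·N(d₂)
   = 336.8324·0.977903 − 152.9634·0.857256·0.929284 = 207.533511
B₀ = V₀ − E₀ = 336.8324 − 207.533511 = 129.298889

B0=129.2989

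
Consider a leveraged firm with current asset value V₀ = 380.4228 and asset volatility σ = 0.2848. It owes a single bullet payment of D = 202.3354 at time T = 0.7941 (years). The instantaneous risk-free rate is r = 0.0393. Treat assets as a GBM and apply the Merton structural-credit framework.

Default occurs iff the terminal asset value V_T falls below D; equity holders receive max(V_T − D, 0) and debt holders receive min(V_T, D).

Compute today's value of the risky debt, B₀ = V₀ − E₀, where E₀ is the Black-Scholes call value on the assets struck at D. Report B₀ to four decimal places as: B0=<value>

d₁ = [ln(V₀/D) + (r + σ²/2)T] / (σ√T)
   = [ln(380.4228/202.3354) + (0.0393 + 0.5·0.2848²)·0.7941] / (0.2848·√0.7941)
   = [0.631357 + 0.063413] / 0.253792 = 2.737558
d₂ = d₁ − σ√T = 2.737558 − 0.253792 = 2.483766
N(d₁) = 0.996905,  N(d₂) = 0.993500,  e^(−rT) = 0.969274
E₀ = V₀·N(d₁) − D·e^(−rT)·N(d₂)
   = 380.4228·0.996905 − 202.3354·0.969274·0.993500 = 184.401820
B₀ = V₀ − E₀ = 380.4228 − 184.401820 = 196.020980

B0=196.0210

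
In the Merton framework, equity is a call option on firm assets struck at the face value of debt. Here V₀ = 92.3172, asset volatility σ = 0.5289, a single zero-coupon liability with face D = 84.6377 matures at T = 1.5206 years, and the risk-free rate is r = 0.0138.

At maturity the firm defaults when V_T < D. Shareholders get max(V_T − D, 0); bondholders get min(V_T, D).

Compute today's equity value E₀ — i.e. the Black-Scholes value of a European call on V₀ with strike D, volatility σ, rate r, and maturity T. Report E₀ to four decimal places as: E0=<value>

E0=27.4076

d₁ = [ln(V₀/D) + (r + σ²/2)T] / (σ√T)
   = [ln(92.3172/84.6377) + (0.0138 + 0.5·0.5289²)·1.5206] / (0.5289·√1.5206)
   = [0.086851 + 0.233667] / 0.652200 = 0.491440
d₂ = d₁ − σ√T = 0.491440 − 0.652200 = -0.160760
N(d₁) = 0.688443,  N(d₂) = 0.436141,  e^(−rT) = 0.979234
E₀ = V₀·N(d₁) − D·e^(−rT)·N(d₂)
   = 92.3172·0.688443 − 84.6377·0.979234·0.436141 = 27.407637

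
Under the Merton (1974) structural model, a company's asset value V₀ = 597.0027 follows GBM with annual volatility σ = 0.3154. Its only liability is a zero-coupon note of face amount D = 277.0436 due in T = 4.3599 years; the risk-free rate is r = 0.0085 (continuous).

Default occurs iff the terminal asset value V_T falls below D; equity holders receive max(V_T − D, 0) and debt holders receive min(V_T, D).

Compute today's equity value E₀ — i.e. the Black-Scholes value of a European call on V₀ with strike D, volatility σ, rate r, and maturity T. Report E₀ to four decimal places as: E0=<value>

E0=343.6257

d₁ = [ln(V₀/D) + (r + σ²/2)T] / (σ√T)
   = [ln(597.0027/277.0436) + (0.0085 + 0.5·0.3154²)·4.3599] / (0.3154·√4.3599)
   = [0.767747 + 0.253914] / 0.658567 = 1.551340
d₂ = d₁ − σ√T = 1.551340 − 0.658567 = 0.892773
N(d₁) = 0.939590,  N(d₂) = 0.814011,  e^(−rT) = 0.963619
E₀ = V₀·N(d₁) − D·e^(−rT)·N(d₂)
   = 597.0027·0.939590 − 277.0436·0.963619·0.814011 = 343.625747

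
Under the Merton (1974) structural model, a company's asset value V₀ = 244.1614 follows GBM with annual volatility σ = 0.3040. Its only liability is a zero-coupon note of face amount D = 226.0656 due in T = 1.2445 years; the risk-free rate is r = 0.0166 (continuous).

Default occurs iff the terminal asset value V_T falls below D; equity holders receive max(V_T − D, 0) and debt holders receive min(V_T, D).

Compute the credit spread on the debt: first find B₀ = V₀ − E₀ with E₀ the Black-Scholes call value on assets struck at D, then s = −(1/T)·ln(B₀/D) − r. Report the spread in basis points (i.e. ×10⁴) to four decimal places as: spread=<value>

d₁ = [ln(V₀/D) + (r + σ²/2)T] / (σ√T)
   = [ln(244.1614/226.0656) + (0.0166 + 0.5·0.3040²)·1.2445] / (0.3040·√1.2445)
   = [0.077004 + 0.078165] / 0.339134 = 0.457545
d₂ = d₁ − σ√T = 0.457545 − 0.339134 = 0.118411
N(d₁) = 0.676360,  N(d₂) = 0.547129,  e^(−rT) = 0.979553
E₀ = V₀·N(d₁) − D·e^(−rT)·N(d₂)
   = 244.1614·0.676360 − 226.0656·0.979553·0.547129 = 43.983018
B₀ = V₀ − E₀ = 244.1614 − 43.983018 = 200.178382
spread = −(1/T)·ln(B₀/D) − r = −(1/1.2445)·ln(200.178382/226.0656) − 0.0166 = 0.08112306
in basis points: 0.08112306 × 10⁴ = 811.2306 bp

spread=811.2306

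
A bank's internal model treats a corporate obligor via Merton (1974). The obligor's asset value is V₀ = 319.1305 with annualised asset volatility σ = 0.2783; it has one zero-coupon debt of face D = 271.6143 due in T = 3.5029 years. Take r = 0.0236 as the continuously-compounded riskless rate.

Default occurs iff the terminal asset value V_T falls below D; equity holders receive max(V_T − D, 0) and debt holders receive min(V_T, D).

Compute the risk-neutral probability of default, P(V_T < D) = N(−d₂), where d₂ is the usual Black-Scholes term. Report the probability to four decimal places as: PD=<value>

d₁ = [ln(V₀/D) + (r + σ²/2)T] / (σ√T)
   = [ln(319.1305/271.6143) + (0.0236 + 0.5·0.2783²)·3.5029] / (0.2783·√3.5029)
   = [0.161217 + 0.218320] / 0.520867 = 0.728663
d₂ = d₁ − σ√T = 0.728663 − 0.520867 = 0.207796
risk-neutral PD = N(−d₂) = N(-0.207796) = 0.417694

PD=0.4177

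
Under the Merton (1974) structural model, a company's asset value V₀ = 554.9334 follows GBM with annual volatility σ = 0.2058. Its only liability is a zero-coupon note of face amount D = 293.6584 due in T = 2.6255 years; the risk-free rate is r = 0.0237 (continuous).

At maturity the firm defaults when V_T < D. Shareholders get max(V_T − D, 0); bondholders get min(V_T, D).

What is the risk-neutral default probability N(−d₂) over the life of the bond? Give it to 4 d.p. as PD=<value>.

d₁ = [ln(V₀/D) + (r + σ²/2)T] / (σ√T)
   = [ln(554.9334/293.6584) + (0.0237 + 0.5·0.2058²)·2.6255] / (0.2058·√2.6255)
   = [0.636431 + 0.117824] / 0.333466 = 2.261866
d₂ = d₁ − σ√T = 2.261866 − 0.333466 = 1.928400
risk-neutral PD = N(−d₂) = N(-1.928400) = 0.026903

PD=0.0269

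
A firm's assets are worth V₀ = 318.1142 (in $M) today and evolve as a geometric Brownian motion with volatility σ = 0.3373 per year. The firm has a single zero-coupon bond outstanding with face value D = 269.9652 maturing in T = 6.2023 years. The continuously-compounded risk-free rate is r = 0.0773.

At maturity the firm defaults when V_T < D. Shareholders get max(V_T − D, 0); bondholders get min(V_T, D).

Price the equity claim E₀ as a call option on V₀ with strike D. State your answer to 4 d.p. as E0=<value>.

E0=174.4471

d₁ = [ln(V₀/D) + (r + σ²/2)T] / (σ√T)
   = [ln(318.1142/269.9652) + (0.0773 + 0.5·0.3373²)·6.2023] / (0.3373·√6.2023)
   = [0.164117 + 0.832260] / 0.840026 = 1.186126
d₂ = d₁ − σ√T = 1.186126 − 0.840026 = 0.346100
N(d₁) = 0.882214,  N(d₂) = 0.635366,  e^(−rT) = 0.619131
E₀ = V₀·N(d₁) − D·e^(−rT)·N(d₂)
   = 318.1142·0.882214 − 269.9652·0.619131·0.635366 = 174.447110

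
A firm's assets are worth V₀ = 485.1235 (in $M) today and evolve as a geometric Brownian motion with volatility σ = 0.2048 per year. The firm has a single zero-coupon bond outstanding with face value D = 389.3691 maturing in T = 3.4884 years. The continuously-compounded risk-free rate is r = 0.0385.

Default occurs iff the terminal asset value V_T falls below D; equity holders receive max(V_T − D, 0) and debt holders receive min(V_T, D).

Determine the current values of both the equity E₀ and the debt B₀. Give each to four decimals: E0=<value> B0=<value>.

d₁ = [ln(V₀/D) + (r + σ²/2)T] / (σ√T)
   = [ln(485.1235/389.3691) + (0.0385 + 0.5·0.2048²)·3.4884] / (0.2048·√3.4884)
   = [0.219876 + 0.207460] / 0.382510 = 1.117189
d₂ = d₁ − σ√T = 1.117189 − 0.382510 = 0.734679
N(d₁) = 0.868043,  N(d₂) = 0.768732,  e^(−rT) = 0.874325
E₀ = V₀·N(d₁) − D·e^(−rT)·N(d₂)
   = 485.1235·0.868043 − 389.3691·0.874325·0.768732 = 159.404722
B₀ = V₀ − E₀ = 485.1235 − 159.404722 = 325.718778

E0=159.4047 B0=325.7188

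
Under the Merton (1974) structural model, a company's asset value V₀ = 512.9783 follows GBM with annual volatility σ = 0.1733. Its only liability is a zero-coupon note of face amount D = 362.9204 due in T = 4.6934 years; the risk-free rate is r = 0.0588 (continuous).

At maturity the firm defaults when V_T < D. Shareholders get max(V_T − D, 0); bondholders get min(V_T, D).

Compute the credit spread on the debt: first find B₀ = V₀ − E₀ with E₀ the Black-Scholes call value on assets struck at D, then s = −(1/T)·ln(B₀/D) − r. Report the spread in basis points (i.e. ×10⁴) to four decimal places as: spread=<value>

spread=21.9913

d₁ = [ln(V₀/D) + (r + σ²/2)T] / (σ√T)
   = [ln(512.9783/362.9204) + (0.0588 + 0.5·0.1733²)·4.6934] / (0.1733·√4.6934)
   = [0.346050 + 0.346450] / 0.375442 = 1.844495
d₂ = d₁ − σ√T = 1.844495 − 0.375442 = 1.469054
N(d₁) = 0.967444,  N(d₂) = 0.929091,  e^(−rT) = 0.758834
E₀ = V₀·N(d₁) − D·e^(−rT)·N(d₂)
   = 512.9783·0.967444 − 362.9204·0.758834·0.929091 = 240.409727
B₀ = V₀ − E₀ = 512.9783 − 240.409727 = 272.568573
spread = −(1/T)·ln(B₀/D) − r = −(1/4.6934)·ln(272.568573/362.9204) − 0.0588 = 0.00219913
in basis points: 0.00219913 × 10⁴ = 21.9913 bp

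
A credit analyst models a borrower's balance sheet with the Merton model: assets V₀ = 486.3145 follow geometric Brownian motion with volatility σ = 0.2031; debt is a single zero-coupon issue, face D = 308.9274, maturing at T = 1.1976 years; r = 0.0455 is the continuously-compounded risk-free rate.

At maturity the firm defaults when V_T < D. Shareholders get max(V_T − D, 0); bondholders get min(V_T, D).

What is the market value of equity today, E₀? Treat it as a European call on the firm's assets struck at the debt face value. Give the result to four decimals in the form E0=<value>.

d₁ = [ln(V₀/D) + (r + σ²/2)T] / (σ√T)
   = [ln(486.3145/308.9274) + (0.0455 + 0.5·0.2031²)·1.1976] / (0.2031·√1.1976)
   = [0.453749 + 0.079191] / 0.222262 = 2.397799
d₂ = d₁ − σ√T = 2.397799 − 0.222262 = 2.175537
N(d₁) = 0.991753,  N(d₂) = 0.985205,  e^(−rT) = 0.946967
E₀ = V₀·N(d₁) − D·e^(−rT)·N(d₂)
   = 486.3145·0.991753 − 308.9274·0.946967·0.985205 = 194.087943

E0=194.0879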